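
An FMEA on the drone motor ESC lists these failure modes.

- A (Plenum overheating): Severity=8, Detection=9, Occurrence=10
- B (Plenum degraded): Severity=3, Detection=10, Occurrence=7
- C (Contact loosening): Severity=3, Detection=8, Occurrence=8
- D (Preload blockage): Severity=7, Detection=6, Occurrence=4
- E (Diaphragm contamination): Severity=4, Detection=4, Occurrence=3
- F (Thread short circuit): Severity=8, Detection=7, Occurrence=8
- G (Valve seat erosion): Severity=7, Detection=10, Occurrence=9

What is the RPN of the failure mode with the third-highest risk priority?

RPN = Severity × Occurrence × Detection:
  A: 8 × 10 × 9 = 720
  B: 3 × 7 × 10 = 210
  C: 3 × 8 × 8 = 192
  D: 7 × 4 × 6 = 168
  E: 4 × 3 × 4 = 48
  F: 8 × 8 × 7 = 448
  G: 7 × 9 × 10 = 630
Sorted descending: 720, 630, 448, 210, 192, 168, 48.
The third-highest RPN is 448 (F).

448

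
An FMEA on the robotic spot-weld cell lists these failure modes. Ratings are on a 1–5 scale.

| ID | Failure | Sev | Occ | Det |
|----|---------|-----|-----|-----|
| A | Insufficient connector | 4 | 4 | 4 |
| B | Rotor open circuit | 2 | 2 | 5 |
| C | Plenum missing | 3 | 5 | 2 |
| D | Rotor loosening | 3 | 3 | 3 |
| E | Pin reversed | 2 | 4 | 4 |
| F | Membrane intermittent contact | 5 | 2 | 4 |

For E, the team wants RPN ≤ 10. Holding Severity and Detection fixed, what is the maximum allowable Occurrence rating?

1

E: S=2, O=4, D=4 → current RPN = 32.
Fixed product = 8. Need 8 × O ≤ 10, so O ≤ 10/8 = 1.25.
Maximum integer Occurrence rating = 1 (gives RPN 8; O=2 would give 16 > 10).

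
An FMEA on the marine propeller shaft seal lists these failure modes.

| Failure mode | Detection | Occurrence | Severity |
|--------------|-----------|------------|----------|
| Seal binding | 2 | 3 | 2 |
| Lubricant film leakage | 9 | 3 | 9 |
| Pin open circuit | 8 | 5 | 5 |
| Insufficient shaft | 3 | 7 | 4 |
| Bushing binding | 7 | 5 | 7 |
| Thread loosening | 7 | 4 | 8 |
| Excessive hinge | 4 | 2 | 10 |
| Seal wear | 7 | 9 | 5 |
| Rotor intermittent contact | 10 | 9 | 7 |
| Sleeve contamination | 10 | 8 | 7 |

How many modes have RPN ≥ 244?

RPN = Severity × Occurrence × Detection:
  Seal binding: 2 × 3 × 2 = 12
  Lubricant film leakage: 9 × 3 × 9 = 243
  Pin open circuit: 5 × 5 × 8 = 200
  Insufficient shaft: 4 × 7 × 3 = 84
  Bushing binding: 7 × 5 × 7 = 245
  Thread loosening: 8 × 4 × 7 = 224
  Excessive hinge: 10 × 2 × 4 = 80
  Seal wear: 5 × 9 × 7 = 315
  Rotor intermittent contact: 7 × 9 × 10 = 630
  Sleeve contamination: 7 × 8 × 10 = 560
Modes with RPN ≥ 244: Bushing binding (245), Seal wear (315), Rotor intermittent contact (630), Sleeve contamination (560) → 4.

4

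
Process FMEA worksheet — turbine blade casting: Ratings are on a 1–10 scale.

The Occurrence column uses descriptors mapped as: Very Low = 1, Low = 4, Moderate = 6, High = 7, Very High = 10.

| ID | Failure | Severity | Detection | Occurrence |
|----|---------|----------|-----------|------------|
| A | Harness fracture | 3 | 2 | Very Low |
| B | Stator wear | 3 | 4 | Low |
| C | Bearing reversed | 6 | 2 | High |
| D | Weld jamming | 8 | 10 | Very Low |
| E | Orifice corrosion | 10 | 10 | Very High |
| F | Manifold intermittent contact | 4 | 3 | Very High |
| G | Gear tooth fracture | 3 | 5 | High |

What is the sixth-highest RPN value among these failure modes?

48

RPN = Severity × Occurrence × Detection:
  A: 3 × 1 × 2 = 6
  B: 3 × 4 × 4 = 48
  C: 6 × 7 × 2 = 84
  D: 8 × 1 × 10 = 80
  E: 10 × 10 × 10 = 1000
  F: 4 × 10 × 3 = 120
  G: 3 × 7 × 5 = 105
Sorted descending: 1000, 120, 105, 84, 80, 48, 6.
The sixth-highest RPN is 48 (B).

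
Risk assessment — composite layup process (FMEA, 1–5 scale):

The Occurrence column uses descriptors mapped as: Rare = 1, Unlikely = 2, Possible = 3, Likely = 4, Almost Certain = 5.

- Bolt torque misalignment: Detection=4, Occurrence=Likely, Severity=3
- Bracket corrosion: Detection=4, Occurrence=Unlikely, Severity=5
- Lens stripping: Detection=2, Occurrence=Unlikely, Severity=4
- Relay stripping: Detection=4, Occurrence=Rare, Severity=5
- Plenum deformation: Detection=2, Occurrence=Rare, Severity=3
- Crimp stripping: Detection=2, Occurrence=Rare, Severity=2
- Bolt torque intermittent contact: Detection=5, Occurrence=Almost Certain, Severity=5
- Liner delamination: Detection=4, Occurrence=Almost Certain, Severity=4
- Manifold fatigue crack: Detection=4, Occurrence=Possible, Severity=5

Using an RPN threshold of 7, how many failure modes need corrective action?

7

RPN = Severity × Occurrence × Detection:
  Bolt torque misalignment: 3 × 4 × 4 = 48
  Bracket corrosion: 5 × 2 × 4 = 40
  Lens stripping: 4 × 2 × 2 = 16
  Relay stripping: 5 × 1 × 4 = 20
  Plenum deformation: 3 × 1 × 2 = 6
  Crimp stripping: 2 × 1 × 2 = 4
  Bolt torque intermittent contact: 5 × 5 × 5 = 125
  Liner delamination: 4 × 5 × 4 = 80
  Manifold fatigue crack: 5 × 3 × 4 = 60
Modes with RPN ≥ 7: Bolt torque misalignment (48), Bracket corrosion (40), Lens stripping (16), Relay stripping (20), Bolt torque intermittent contact (125), Liner delamination (80), Manifold fatigue crack (60) → 7.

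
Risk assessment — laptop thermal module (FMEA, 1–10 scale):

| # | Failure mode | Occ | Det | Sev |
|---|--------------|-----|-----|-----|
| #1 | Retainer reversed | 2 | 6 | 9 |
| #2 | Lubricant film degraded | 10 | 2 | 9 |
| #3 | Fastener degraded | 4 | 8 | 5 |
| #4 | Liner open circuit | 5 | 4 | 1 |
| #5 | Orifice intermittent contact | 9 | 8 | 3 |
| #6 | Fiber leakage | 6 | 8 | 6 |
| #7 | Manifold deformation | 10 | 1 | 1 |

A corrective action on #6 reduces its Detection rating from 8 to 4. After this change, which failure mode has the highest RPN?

#5

RPN = Severity × Occurrence × Detection:
  #1: 9 × 2 × 6 = 108
  #2: 9 × 10 × 2 = 180
  #3: 5 × 4 × 8 = 160
  #4: 1 × 5 × 4 = 20
  #5: 3 × 9 × 8 = 216
  #6: 6 × 6 × 8 = 288
  #7: 1 × 10 × 1 = 10
After action: #6 → 6 × 6 × 4 = 144.
Revised RPNs: #5=216, #2=180, #3=160, #6=144, #1=108, #4=20, #7=10.
Highest is now #5 (216).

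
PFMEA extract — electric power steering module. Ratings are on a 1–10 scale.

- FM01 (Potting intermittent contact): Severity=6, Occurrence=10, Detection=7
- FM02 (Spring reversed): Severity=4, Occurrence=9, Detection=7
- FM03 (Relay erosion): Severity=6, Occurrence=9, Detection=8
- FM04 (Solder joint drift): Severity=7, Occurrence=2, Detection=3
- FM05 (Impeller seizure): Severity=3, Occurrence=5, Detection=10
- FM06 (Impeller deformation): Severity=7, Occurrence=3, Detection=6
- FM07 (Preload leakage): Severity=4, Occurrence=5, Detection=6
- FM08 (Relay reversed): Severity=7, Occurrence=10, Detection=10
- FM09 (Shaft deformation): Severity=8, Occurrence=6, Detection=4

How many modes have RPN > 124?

RPN = Severity × Occurrence × Detection:
  FM01: 6 × 10 × 7 = 420
  FM02: 4 × 9 × 7 = 252
  FM03: 6 × 9 × 8 = 432
  FM04: 7 × 2 × 3 = 42
  FM05: 3 × 5 × 10 = 150
  FM06: 7 × 3 × 6 = 126
  FM07: 4 × 5 × 6 = 120
  FM08: 7 × 10 × 10 = 700
  FM09: 8 × 6 × 4 = 192
Modes with RPN > 124: FM01 (420), FM02 (252), FM03 (432), FM05 (150), FM06 (126), FM08 (700), FM09 (192) → 7.

7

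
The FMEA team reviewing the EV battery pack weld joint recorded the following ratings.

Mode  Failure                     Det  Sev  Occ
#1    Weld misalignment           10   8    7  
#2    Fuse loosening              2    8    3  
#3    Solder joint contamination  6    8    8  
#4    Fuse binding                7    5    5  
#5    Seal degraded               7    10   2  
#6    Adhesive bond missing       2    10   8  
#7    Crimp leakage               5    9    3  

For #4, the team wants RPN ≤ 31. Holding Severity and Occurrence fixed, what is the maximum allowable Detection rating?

1

#4: S=5, O=5, D=7 → current RPN = 175.
Fixed product = 25. Need 25 × D ≤ 31, so D ≤ 31/25 = 1.24.
Maximum integer Detection rating = 1 (gives RPN 25; D=2 would give 50 > 31).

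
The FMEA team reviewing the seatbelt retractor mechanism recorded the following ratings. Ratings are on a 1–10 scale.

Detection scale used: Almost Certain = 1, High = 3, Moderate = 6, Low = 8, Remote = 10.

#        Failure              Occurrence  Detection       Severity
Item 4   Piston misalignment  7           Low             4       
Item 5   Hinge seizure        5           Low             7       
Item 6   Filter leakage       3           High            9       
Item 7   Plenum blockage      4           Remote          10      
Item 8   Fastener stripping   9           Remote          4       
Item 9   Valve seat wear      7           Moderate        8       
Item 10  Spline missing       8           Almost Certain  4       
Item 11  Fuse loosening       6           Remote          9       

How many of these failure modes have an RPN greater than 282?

RPN = Severity × Occurrence × Detection:
  Item 4: 4 × 7 × 8 = 224
  Item 5: 7 × 5 × 8 = 280
  Item 6: 9 × 3 × 3 = 81
  Item 7: 10 × 4 × 10 = 400
  Item 8: 4 × 9 × 10 = 360
  Item 9: 8 × 7 × 6 = 336
  Item 10: 4 × 8 × 1 = 32
  Item 11: 9 × 6 × 10 = 540
Modes with RPN > 282: Item 7 (400), Item 8 (360), Item 9 (336), Item 11 (540) → 4.

4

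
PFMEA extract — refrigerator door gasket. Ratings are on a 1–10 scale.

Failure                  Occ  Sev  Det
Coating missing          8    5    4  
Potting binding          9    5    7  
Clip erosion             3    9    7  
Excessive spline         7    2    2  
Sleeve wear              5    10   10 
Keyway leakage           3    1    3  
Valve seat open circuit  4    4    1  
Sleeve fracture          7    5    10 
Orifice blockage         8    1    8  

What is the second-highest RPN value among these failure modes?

RPN = Severity × Occurrence × Detection:
  Coating missing: 5 × 8 × 4 = 160
  Potting binding: 5 × 9 × 7 = 315
  Clip erosion: 9 × 3 × 7 = 189
  Excessive spline: 2 × 7 × 2 = 28
  Sleeve wear: 10 × 5 × 10 = 500
  Keyway leakage: 1 × 3 × 3 = 9
  Valve seat open circuit: 4 × 4 × 1 = 16
  Sleeve fracture: 5 × 7 × 10 = 350
  Orifice blockage: 1 × 8 × 8 = 64
Sorted descending: 500, 350, 315, 189, 160, 64, 28, 16, 9.
The second-highest RPN is 350 (Sleeve fracture).

350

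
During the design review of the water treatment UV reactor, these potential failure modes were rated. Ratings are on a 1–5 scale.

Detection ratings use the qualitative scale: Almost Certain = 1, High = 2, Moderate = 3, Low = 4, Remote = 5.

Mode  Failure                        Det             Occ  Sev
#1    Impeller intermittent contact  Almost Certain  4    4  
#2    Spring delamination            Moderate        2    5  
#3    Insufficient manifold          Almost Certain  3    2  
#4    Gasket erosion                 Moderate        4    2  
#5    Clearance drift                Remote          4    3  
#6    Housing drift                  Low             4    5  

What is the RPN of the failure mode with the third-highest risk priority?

RPN = Severity × Occurrence × Detection:
  #1: 4 × 4 × 1 = 16
  #2: 5 × 2 × 3 = 30
  #3: 2 × 3 × 1 = 6
  #4: 2 × 4 × 3 = 24
  #5: 3 × 4 × 5 = 60
  #6: 5 × 4 × 4 = 80
Sorted descending: 80, 60, 30, 24, 16, 6.
The third-highest RPN is 30 (#2).

30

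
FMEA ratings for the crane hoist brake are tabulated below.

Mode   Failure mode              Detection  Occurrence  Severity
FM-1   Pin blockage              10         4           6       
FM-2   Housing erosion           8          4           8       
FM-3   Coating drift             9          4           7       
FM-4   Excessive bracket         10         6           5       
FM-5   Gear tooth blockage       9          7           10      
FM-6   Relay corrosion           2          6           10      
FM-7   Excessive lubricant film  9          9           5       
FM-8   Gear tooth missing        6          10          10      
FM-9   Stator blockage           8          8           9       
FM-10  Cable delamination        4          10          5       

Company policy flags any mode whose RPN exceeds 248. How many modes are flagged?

RPN = Severity × Occurrence × Detection:
  FM-1: 6 × 4 × 10 = 240
  FM-2: 8 × 4 × 8 = 256
  FM-3: 7 × 4 × 9 = 252
  FM-4: 5 × 6 × 10 = 300
  FM-5: 10 × 7 × 9 = 630
  FM-6: 10 × 6 × 2 = 120
  FM-7: 5 × 9 × 9 = 405
  FM-8: 10 × 10 × 6 = 600
  FM-9: 9 × 8 × 8 = 576
  FM-10: 5 × 10 × 4 = 200
Modes with RPN > 248: FM-2 (256), FM-3 (252), FM-4 (300), FM-5 (630), FM-7 (405), FM-8 (600), FM-9 (576) → 7.

7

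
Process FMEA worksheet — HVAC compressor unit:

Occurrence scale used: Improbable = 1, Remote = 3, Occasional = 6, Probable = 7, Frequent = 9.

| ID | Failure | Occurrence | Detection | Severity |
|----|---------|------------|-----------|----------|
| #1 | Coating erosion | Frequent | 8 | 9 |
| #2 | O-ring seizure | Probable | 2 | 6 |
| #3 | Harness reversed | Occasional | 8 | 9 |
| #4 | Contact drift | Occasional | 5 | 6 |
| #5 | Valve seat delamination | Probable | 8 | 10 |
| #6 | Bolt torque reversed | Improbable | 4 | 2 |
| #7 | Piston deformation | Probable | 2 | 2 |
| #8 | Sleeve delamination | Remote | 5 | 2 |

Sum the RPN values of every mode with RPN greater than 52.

RPN = Severity × Occurrence × Detection:
  #1: 9 × 9 × 8 = 648
  #2: 6 × 7 × 2 = 84
  #3: 9 × 6 × 8 = 432
  #4: 6 × 6 × 5 = 180
  #5: 10 × 7 × 8 = 560
  #6: 2 × 1 × 4 = 8
  #7: 2 × 7 × 2 = 28
  #8: 2 × 3 × 5 = 30
RPN > 52: #1 (648), #2 (84), #3 (432), #4 (180), #5 (560).
Sum: 648 + 84 + 432 + 180 + 560 = 1904.

1904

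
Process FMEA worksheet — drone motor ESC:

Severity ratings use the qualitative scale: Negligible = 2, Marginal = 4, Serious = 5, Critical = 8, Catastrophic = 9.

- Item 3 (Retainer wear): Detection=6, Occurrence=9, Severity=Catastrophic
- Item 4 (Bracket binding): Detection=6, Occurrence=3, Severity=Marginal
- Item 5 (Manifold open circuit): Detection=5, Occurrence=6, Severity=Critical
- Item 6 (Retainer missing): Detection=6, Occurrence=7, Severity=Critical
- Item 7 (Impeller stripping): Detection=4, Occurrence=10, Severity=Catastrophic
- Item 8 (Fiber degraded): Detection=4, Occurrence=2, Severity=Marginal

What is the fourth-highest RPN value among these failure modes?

240

RPN = Severity × Occurrence × Detection:
  Item 3: 9 × 9 × 6 = 486
  Item 4: 4 × 3 × 6 = 72
  Item 5: 8 × 6 × 5 = 240
  Item 6: 8 × 7 × 6 = 336
  Item 7: 9 × 10 × 4 = 360
  Item 8: 4 × 2 × 4 = 32
Sorted descending: 486, 360, 336, 240, 72, 32.
The fourth-highest RPN is 240 (Item 5).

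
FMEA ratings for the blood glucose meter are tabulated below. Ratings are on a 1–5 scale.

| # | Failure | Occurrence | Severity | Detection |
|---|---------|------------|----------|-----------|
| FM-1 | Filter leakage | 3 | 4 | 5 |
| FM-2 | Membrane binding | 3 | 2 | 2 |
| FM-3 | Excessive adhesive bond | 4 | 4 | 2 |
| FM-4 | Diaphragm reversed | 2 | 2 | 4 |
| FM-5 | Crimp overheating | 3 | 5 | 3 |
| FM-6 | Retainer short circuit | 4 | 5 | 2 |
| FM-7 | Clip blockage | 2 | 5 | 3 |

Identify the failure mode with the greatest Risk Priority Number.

FM-1

RPN = Severity × Occurrence × Detection:
  FM-1: 4 × 3 × 5 = 60
  FM-2: 2 × 3 × 2 = 12
  FM-3: 4 × 4 × 2 = 32
  FM-4: 2 × 2 × 4 = 16
  FM-5: 5 × 3 × 3 = 45
  FM-6: 5 × 4 × 2 = 40
  FM-7: 5 × 2 × 3 = 30
Highest RPN is 60 → FM-1.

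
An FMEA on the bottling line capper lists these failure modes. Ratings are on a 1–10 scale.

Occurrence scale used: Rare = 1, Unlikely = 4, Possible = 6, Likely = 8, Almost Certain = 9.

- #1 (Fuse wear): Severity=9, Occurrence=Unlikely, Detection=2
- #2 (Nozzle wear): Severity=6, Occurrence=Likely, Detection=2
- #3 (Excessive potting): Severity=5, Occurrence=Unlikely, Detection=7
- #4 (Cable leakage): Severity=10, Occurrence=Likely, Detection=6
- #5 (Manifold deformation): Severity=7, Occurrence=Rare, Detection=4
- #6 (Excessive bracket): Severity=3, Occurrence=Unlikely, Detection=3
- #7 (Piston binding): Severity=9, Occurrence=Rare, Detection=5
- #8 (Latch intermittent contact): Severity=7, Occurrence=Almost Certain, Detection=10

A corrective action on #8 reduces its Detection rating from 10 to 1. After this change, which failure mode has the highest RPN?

RPN = Severity × Occurrence × Detection:
  #1: 9 × 4 × 2 = 72
  #2: 6 × 8 × 2 = 96
  #3: 5 × 4 × 7 = 140
  #4: 10 × 8 × 6 = 480
  #5: 7 × 1 × 4 = 28
  #6: 3 × 4 × 3 = 36
  #7: 9 × 1 × 5 = 45
  #8: 7 × 9 × 10 = 630
After action: #8 → 7 × 9 × 1 = 63.
Revised RPNs: #4=480, #3=140, #2=96, #1=72, #8=63, #7=45, #6=36, #5=28.
Highest is now #4 (480).

#4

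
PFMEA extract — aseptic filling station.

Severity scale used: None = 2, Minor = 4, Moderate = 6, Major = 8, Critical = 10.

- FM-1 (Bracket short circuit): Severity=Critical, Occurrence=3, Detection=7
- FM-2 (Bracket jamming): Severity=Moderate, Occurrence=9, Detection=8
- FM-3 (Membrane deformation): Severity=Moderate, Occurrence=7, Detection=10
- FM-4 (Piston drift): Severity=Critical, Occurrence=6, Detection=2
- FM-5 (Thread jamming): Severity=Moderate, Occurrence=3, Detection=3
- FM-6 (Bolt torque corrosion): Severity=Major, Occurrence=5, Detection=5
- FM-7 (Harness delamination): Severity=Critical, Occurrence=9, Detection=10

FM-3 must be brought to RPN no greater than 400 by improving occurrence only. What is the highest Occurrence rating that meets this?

6

FM-3: S=6, O=7, D=10 → current RPN = 420.
Fixed product = 60. Need 60 × O ≤ 400, so O ≤ 400/60 = 6.67.
Maximum integer Occurrence rating = 6 (gives RPN 360; O=7 would give 420 > 400).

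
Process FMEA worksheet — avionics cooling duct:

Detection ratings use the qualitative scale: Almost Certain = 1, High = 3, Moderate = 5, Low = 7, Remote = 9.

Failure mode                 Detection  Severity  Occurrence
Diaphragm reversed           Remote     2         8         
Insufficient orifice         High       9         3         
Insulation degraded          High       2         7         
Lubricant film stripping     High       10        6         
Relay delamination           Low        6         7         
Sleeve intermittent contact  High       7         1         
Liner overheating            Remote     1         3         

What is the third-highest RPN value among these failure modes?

RPN = Severity × Occurrence × Detection:
  Diaphragm reversed: 2 × 8 × 9 = 144
  Insufficient orifice: 9 × 3 × 3 = 81
  Insulation degraded: 2 × 7 × 3 = 42
  Lubricant film stripping: 10 × 6 × 3 = 180
  Relay delamination: 6 × 7 × 7 = 294
  Sleeve intermittent contact: 7 × 1 × 3 = 21
  Liner overheating: 1 × 3 × 9 = 27
Sorted descending: 294, 180, 144, 81, 42, 27, 21.
The third-highest RPN is 144 (Diaphragm reversed).

144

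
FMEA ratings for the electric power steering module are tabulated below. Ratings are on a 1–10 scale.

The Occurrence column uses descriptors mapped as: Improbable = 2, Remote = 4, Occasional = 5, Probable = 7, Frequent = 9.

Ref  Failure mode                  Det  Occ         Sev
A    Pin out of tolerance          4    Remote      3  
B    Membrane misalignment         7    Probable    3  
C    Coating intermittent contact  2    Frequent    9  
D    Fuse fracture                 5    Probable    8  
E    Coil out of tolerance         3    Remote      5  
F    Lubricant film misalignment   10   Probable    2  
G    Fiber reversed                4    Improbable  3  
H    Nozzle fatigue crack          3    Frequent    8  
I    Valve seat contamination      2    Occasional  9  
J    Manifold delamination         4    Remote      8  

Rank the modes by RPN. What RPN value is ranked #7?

90

RPN = Severity × Occurrence × Detection:
  A: 3 × 4 × 4 = 48
  B: 3 × 7 × 7 = 147
  C: 9 × 9 × 2 = 162
  D: 8 × 7 × 5 = 280
  E: 5 × 4 × 3 = 60
  F: 2 × 7 × 10 = 140
  G: 3 × 2 × 4 = 24
  H: 8 × 9 × 3 = 216
  I: 9 × 5 × 2 = 90
  J: 8 × 4 × 4 = 128
Sorted descending: 280, 216, 162, 147, 140, 128, 90, 60, 48, 24.
The seventh-highest RPN is 90 (I).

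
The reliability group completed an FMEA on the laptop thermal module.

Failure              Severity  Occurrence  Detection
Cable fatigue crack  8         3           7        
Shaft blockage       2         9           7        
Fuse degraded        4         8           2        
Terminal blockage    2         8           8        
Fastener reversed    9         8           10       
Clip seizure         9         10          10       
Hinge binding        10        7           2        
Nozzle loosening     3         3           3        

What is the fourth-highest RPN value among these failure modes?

140

RPN = Severity × Occurrence × Detection:
  Cable fatigue crack: 8 × 3 × 7 = 168
  Shaft blockage: 2 × 9 × 7 = 126
  Fuse degraded: 4 × 8 × 2 = 64
  Terminal blockage: 2 × 8 × 8 = 128
  Fastener reversed: 9 × 8 × 10 = 720
  Clip seizure: 9 × 10 × 10 = 900
  Hinge binding: 10 × 7 × 2 = 140
  Nozzle loosening: 3 × 3 × 3 = 27
Sorted descending: 900, 720, 168, 140, 128, 126, 64, 27.
The fourth-highest RPN is 140 (Hinge binding).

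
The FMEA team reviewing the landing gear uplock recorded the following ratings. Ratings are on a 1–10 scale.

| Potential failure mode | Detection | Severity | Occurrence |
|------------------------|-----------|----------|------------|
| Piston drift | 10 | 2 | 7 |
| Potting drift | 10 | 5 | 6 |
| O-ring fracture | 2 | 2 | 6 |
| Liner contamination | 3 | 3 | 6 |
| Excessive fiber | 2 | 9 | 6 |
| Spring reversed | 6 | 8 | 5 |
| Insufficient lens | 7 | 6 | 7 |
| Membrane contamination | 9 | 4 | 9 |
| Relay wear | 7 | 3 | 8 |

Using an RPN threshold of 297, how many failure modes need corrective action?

2

RPN = Severity × Occurrence × Detection:
  Piston drift: 2 × 7 × 10 = 140
  Potting drift: 5 × 6 × 10 = 300
  O-ring fracture: 2 × 6 × 2 = 24
  Liner contamination: 3 × 6 × 3 = 54
  Excessive fiber: 9 × 6 × 2 = 108
  Spring reversed: 8 × 5 × 6 = 240
  Insufficient lens: 6 × 7 × 7 = 294
  Membrane contamination: 4 × 9 × 9 = 324
  Relay wear: 3 × 8 × 7 = 168
Modes with RPN ≥ 297: Potting drift (300), Membrane contamination (324) → 2.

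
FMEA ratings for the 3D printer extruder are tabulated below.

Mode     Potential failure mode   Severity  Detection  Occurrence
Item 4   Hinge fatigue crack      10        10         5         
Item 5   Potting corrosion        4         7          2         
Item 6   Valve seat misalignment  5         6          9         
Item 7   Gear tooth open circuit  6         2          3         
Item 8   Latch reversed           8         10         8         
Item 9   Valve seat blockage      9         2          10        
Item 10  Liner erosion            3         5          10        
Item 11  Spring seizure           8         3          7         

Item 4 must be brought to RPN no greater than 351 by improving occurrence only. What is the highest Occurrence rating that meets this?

3

Item 4: S=10, O=5, D=10 → current RPN = 500.
Fixed product = 100. Need 100 × O ≤ 351, so O ≤ 351/100 = 3.51.
Maximum integer Occurrence rating = 3 (gives RPN 300; O=4 would give 400 > 351).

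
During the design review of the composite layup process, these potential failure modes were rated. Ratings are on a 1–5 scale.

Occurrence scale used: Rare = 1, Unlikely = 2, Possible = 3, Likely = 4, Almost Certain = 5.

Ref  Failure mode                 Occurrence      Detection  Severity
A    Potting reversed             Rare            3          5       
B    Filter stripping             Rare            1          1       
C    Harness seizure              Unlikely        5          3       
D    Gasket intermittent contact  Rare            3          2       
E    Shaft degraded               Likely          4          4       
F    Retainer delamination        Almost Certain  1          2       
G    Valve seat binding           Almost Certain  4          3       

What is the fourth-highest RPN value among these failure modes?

15

RPN = Severity × Occurrence × Detection:
  A: 5 × 1 × 3 = 15
  B: 1 × 1 × 1 = 1
  C: 3 × 2 × 5 = 30
  D: 2 × 1 × 3 = 6
  E: 4 × 4 × 4 = 64
  F: 2 × 5 × 1 = 10
  G: 3 × 5 × 4 = 60
Sorted descending: 64, 60, 30, 15, 10, 6, 1.
The fourth-highest RPN is 15 (A).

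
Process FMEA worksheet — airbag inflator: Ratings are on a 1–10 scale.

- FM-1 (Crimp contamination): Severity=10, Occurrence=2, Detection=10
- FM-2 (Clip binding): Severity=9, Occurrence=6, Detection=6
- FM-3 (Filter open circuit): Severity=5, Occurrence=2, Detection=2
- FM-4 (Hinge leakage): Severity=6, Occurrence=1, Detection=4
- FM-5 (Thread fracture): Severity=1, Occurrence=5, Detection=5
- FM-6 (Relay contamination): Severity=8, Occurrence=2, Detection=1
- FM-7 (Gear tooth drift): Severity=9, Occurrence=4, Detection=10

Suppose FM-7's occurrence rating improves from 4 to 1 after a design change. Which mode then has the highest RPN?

RPN = Severity × Occurrence × Detection:
  FM-1: 10 × 2 × 10 = 200
  FM-2: 9 × 6 × 6 = 324
  FM-3: 5 × 2 × 2 = 20
  FM-4: 6 × 1 × 4 = 24
  FM-5: 1 × 5 × 5 = 25
  FM-6: 8 × 2 × 1 = 16
  FM-7: 9 × 4 × 10 = 360
After action: FM-7 → 9 × 1 × 10 = 90.
Revised RPNs: FM-2=324, FM-1=200, FM-7=90, FM-5=25, FM-4=24, FM-3=20, FM-6=16.
Highest is now FM-2 (324).

FM-2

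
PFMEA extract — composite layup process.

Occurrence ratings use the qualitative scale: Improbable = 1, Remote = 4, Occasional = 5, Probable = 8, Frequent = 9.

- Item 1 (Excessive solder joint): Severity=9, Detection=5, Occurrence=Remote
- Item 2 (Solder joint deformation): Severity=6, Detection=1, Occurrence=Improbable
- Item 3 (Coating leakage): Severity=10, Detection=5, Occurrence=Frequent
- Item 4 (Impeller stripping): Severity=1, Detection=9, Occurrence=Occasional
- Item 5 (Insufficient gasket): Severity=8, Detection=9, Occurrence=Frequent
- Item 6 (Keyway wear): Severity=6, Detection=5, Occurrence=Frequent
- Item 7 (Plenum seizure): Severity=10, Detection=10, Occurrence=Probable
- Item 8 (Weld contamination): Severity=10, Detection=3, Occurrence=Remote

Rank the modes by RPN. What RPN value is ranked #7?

RPN = Severity × Occurrence × Detection:
  Item 1: 9 × 4 × 5 = 180
  Item 2: 6 × 1 × 1 = 6
  Item 3: 10 × 9 × 5 = 450
  Item 4: 1 × 5 × 9 = 45
  Item 5: 8 × 9 × 9 = 648
  Item 6: 6 × 9 × 5 = 270
  Item 7: 10 × 8 × 10 = 800
  Item 8: 10 × 4 × 3 = 120
Sorted descending: 800, 648, 450, 270, 180, 120, 45, 6.
The seventh-highest RPN is 45 (Item 4).

45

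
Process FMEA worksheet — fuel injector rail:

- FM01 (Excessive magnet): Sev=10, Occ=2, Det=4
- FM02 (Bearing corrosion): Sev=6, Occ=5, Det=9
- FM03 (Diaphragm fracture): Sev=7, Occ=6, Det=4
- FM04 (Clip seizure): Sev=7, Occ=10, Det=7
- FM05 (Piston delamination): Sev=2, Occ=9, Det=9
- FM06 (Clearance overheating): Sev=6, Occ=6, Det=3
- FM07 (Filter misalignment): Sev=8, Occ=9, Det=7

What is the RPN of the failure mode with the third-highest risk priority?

270

RPN = Severity × Occurrence × Detection:
  FM01: 10 × 2 × 4 = 80
  FM02: 6 × 5 × 9 = 270
  FM03: 7 × 6 × 4 = 168
  FM04: 7 × 10 × 7 = 490
  FM05: 2 × 9 × 9 = 162
  FM06: 6 × 6 × 3 = 108
  FM07: 8 × 9 × 7 = 504
Sorted descending: 504, 490, 270, 168, 162, 108, 80.
The third-highest RPN is 270 (FM02).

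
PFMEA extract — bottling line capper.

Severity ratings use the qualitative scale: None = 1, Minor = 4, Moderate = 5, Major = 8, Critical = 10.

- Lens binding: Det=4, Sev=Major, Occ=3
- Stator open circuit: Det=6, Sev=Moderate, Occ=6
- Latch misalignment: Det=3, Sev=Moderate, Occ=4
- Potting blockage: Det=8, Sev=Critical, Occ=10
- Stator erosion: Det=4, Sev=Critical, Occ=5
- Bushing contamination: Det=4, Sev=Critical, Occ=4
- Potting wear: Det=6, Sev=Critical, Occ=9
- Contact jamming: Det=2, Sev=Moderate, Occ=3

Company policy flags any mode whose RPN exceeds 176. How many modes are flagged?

4

RPN = Severity × Occurrence × Detection:
  Lens binding: 8 × 3 × 4 = 96
  Stator open circuit: 5 × 6 × 6 = 180
  Latch misalignment: 5 × 4 × 3 = 60
  Potting blockage: 10 × 10 × 8 = 800
  Stator erosion: 10 × 5 × 4 = 200
  Bushing contamination: 10 × 4 × 4 = 160
  Potting wear: 10 × 9 × 6 = 540
  Contact jamming: 5 × 3 × 2 = 30
Modes with RPN > 176: Stator open circuit (180), Potting blockage (800), Stator erosion (200), Potting wear (540) → 4.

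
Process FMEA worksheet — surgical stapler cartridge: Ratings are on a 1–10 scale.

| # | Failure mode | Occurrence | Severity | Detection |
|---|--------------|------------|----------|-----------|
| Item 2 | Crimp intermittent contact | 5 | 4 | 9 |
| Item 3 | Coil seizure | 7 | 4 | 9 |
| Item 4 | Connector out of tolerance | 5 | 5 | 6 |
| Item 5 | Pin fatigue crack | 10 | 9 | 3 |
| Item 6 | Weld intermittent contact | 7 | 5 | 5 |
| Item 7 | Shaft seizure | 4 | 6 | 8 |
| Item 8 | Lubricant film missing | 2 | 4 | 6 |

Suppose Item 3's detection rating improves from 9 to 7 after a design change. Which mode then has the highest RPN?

RPN = Severity × Occurrence × Detection:
  Item 2: 4 × 5 × 9 = 180
  Item 3: 4 × 7 × 9 = 252
  Item 4: 5 × 5 × 6 = 150
  Item 5: 9 × 10 × 3 = 270
  Item 6: 5 × 7 × 5 = 175
  Item 7: 6 × 4 × 8 = 192
  Item 8: 4 × 2 × 6 = 48
After action: Item 3 → 4 × 7 × 7 = 196.
Revised RPNs: Item 5=270, Item 3=196, Item 7=192, Item 2=180, Item 6=175, Item 4=150, Item 8=48.
Highest is now Item 5 (270).

Item 5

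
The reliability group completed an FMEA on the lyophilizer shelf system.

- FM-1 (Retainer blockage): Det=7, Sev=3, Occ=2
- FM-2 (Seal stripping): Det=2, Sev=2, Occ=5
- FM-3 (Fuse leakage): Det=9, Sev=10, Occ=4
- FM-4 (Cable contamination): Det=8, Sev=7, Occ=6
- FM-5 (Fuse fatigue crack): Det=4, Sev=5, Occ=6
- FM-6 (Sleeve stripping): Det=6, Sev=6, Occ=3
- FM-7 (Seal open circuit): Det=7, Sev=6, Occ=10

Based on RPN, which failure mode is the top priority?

FM-7

RPN = Severity × Occurrence × Detection:
  FM-1: 3 × 2 × 7 = 42
  FM-2: 2 × 5 × 2 = 20
  FM-3: 10 × 4 × 9 = 360
  FM-4: 7 × 6 × 8 = 336
  FM-5: 5 × 6 × 4 = 120
  FM-6: 6 × 3 × 6 = 108
  FM-7: 6 × 10 × 7 = 420
Highest RPN is 420 → FM-7.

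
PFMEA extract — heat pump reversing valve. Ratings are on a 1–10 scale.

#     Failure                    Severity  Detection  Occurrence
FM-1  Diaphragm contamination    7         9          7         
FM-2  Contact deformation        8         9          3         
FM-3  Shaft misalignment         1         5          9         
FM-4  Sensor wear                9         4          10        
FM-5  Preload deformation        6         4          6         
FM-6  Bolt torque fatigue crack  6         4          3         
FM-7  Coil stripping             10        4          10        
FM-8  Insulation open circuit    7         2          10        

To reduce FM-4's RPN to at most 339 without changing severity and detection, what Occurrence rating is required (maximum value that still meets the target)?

9

FM-4: S=9, O=10, D=4 → current RPN = 360.
Fixed product = 36. Need 36 × O ≤ 339, so O ≤ 339/36 = 9.42.
Maximum integer Occurrence rating = 9 (gives RPN 324; O=10 would give 360 > 339).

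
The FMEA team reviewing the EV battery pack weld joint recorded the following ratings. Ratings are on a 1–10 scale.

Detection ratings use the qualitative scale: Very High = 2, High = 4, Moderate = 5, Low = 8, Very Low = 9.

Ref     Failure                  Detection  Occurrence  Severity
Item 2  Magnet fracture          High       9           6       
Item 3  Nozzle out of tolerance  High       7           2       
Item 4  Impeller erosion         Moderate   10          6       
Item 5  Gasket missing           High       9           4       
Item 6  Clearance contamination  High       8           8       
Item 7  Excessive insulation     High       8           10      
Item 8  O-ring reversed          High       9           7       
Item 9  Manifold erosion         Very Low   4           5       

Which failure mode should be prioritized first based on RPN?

Item 7

RPN = Severity × Occurrence × Detection:
  Item 2: 6 × 9 × 4 = 216
  Item 3: 2 × 7 × 4 = 56
  Item 4: 6 × 10 × 5 = 300
  Item 5: 4 × 9 × 4 = 144
  Item 6: 8 × 8 × 4 = 256
  Item 7: 10 × 8 × 4 = 320
  Item 8: 7 × 9 × 4 = 252
  Item 9: 5 × 4 × 9 = 180
Highest RPN is 320 → Item 7.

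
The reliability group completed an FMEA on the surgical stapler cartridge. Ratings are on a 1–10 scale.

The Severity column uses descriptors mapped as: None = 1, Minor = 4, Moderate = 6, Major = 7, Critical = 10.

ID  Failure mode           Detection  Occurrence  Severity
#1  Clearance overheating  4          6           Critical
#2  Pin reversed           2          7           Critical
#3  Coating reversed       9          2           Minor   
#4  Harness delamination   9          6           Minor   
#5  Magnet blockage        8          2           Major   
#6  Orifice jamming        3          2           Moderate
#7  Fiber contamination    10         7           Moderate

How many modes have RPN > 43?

6

RPN = Severity × Occurrence × Detection:
  #1: 10 × 6 × 4 = 240
  #2: 10 × 7 × 2 = 140
  #3: 4 × 2 × 9 = 72
  #4: 4 × 6 × 9 = 216
  #5: 7 × 2 × 8 = 112
  #6: 6 × 2 × 3 = 36
  #7: 6 × 7 × 10 = 420
Modes with RPN > 43: #1 (240), #2 (140), #3 (72), #4 (216), #5 (112), #7 (420) → 6.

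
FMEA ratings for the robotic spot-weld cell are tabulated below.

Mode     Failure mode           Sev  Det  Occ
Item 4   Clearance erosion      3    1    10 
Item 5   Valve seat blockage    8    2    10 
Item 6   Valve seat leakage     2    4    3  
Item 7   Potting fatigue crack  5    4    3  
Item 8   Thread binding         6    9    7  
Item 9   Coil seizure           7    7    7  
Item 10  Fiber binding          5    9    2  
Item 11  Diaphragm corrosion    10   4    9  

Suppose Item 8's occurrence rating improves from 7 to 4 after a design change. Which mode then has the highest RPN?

Item 11

RPN = Severity × Occurrence × Detection:
  Item 4: 3 × 10 × 1 = 30
  Item 5: 8 × 10 × 2 = 160
  Item 6: 2 × 3 × 4 = 24
  Item 7: 5 × 3 × 4 = 60
  Item 8: 6 × 7 × 9 = 378
  Item 9: 7 × 7 × 7 = 343
  Item 10: 5 × 2 × 9 = 90
  Item 11: 10 × 9 × 4 = 360
After action: Item 8 → 6 × 4 × 9 = 216.
Revised RPNs: Item 11=360, Item 9=343, Item 8=216, Item 5=160, Item 10=90, Item 7=60, Item 4=30, Item 6=24.
Highest is now Item 11 (360).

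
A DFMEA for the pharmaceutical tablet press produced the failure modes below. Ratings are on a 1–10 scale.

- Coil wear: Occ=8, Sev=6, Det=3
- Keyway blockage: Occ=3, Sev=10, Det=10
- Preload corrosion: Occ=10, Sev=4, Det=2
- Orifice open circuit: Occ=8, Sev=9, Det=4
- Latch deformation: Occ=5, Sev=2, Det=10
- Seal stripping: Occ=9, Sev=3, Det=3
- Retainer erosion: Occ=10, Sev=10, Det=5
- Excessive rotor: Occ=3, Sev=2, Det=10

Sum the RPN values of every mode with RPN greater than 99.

1332

RPN = Severity × Occurrence × Detection:
  Coil wear: 6 × 8 × 3 = 144
  Keyway blockage: 10 × 3 × 10 = 300
  Preload corrosion: 4 × 10 × 2 = 80
  Orifice open circuit: 9 × 8 × 4 = 288
  Latch deformation: 2 × 5 × 10 = 100
  Seal stripping: 3 × 9 × 3 = 81
  Retainer erosion: 10 × 10 × 5 = 500
  Excessive rotor: 2 × 3 × 10 = 60
RPN > 99: Coil wear (144), Keyway blockage (300), Orifice open circuit (288), Latch deformation (100), Retainer erosion (500).
Sum: 144 + 300 + 288 + 100 + 500 = 1332.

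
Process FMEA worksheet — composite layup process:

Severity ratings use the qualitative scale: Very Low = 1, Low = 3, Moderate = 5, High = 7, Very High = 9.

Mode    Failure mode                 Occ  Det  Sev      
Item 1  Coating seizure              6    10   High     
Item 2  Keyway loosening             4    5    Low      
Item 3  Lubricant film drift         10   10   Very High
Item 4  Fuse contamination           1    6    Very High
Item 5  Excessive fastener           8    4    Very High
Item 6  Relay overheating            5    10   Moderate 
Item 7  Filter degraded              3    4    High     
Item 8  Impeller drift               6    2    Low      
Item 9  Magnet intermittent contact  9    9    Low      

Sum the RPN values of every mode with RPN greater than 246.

RPN = Severity × Occurrence × Detection:
  Item 1: 7 × 6 × 10 = 420
  Item 2: 3 × 4 × 5 = 60
  Item 3: 9 × 10 × 10 = 900
  Item 4: 9 × 1 × 6 = 54
  Item 5: 9 × 8 × 4 = 288
  Item 6: 5 × 5 × 10 = 250
  Item 7: 7 × 3 × 4 = 84
  Item 8: 3 × 6 × 2 = 36
  Item 9: 3 × 9 × 9 = 243
RPN > 246: Item 1 (420), Item 3 (900), Item 5 (288), Item 6 (250).
Sum: 420 + 900 + 288 + 250 = 1858.

1858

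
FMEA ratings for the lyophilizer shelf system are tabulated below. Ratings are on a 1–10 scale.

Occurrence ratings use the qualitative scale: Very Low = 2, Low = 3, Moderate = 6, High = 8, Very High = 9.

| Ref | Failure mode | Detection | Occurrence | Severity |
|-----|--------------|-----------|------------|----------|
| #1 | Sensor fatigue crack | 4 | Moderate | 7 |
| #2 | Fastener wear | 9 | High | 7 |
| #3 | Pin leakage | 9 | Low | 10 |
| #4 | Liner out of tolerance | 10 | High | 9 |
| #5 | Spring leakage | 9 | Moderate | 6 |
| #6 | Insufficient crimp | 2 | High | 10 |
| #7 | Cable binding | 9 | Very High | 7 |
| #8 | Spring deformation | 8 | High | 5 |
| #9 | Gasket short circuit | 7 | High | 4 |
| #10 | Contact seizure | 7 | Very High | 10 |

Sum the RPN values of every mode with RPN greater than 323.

RPN = Severity × Occurrence × Detection:
  #1: 7 × 6 × 4 = 168
  #2: 7 × 8 × 9 = 504
  #3: 10 × 3 × 9 = 270
  #4: 9 × 8 × 10 = 720
  #5: 6 × 6 × 9 = 324
  #6: 10 × 8 × 2 = 160
  #7: 7 × 9 × 9 = 567
  #8: 5 × 8 × 8 = 320
  #9: 4 × 8 × 7 = 224
  #10: 10 × 9 × 7 = 630
RPN > 323: #2 (504), #4 (720), #5 (324), #7 (567), #10 (630).
Sum: 504 + 720 + 324 + 567 + 630 = 2745.

2745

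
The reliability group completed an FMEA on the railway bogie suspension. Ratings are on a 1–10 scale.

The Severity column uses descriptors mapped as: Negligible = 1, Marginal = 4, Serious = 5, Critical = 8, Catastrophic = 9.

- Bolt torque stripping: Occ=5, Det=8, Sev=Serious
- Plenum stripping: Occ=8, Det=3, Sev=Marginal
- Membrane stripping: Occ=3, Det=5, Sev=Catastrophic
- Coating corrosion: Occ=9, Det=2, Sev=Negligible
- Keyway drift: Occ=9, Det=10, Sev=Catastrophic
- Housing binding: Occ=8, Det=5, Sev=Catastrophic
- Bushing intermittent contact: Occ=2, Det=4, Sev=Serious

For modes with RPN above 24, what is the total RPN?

RPN = Severity × Occurrence × Detection:
  Bolt torque stripping: 5 × 5 × 8 = 200
  Plenum stripping: 4 × 8 × 3 = 96
  Membrane stripping: 9 × 3 × 5 = 135
  Coating corrosion: 1 × 9 × 2 = 18
  Keyway drift: 9 × 9 × 10 = 810
  Housing binding: 9 × 8 × 5 = 360
  Bushing intermittent contact: 5 × 2 × 4 = 40
RPN > 24: Bolt torque stripping (200), Plenum stripping (96), Membrane stripping (135), Keyway drift (810), Housing binding (360), Bushing intermittent contact (40).
Sum: 200 + 96 + 135 + 810 + 360 + 40 = 1641.

1641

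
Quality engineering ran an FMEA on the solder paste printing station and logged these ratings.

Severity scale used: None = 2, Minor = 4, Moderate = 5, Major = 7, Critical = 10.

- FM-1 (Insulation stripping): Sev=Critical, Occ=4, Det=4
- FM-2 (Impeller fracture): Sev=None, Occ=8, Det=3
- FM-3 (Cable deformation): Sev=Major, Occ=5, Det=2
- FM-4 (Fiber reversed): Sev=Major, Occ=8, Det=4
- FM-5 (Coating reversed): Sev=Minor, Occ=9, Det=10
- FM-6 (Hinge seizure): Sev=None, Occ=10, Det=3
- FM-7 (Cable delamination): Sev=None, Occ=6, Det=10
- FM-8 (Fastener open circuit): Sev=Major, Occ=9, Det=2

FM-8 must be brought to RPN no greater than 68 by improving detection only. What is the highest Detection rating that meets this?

FM-8: S=7, O=9, D=2 → current RPN = 126.
Fixed product = 63. Need 63 × D ≤ 68, so D ≤ 68/63 = 1.08.
Maximum integer Detection rating = 1 (gives RPN 63; D=2 would give 126 > 68).

1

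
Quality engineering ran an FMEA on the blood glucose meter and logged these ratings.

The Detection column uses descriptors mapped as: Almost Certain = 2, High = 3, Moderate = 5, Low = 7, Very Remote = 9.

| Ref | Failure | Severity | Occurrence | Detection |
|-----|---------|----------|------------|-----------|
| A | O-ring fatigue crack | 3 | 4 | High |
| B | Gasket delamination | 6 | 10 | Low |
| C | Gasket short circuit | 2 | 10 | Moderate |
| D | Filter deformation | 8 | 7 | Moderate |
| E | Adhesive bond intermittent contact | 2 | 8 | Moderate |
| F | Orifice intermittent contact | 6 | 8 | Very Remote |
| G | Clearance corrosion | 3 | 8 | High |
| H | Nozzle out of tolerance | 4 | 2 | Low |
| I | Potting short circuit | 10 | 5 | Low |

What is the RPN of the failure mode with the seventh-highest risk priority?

RPN = Severity × Occurrence × Detection:
  A: 3 × 4 × 3 = 36
  B: 6 × 10 × 7 = 420
  C: 2 × 10 × 5 = 100
  D: 8 × 7 × 5 = 280
  E: 2 × 8 × 5 = 80
  F: 6 × 8 × 9 = 432
  G: 3 × 8 × 3 = 72
  H: 4 × 2 × 7 = 56
  I: 10 × 5 × 7 = 350
Sorted descending: 432, 420, 350, 280, 100, 80, 72, 56, 36.
The seventh-highest RPN is 72 (G).

72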